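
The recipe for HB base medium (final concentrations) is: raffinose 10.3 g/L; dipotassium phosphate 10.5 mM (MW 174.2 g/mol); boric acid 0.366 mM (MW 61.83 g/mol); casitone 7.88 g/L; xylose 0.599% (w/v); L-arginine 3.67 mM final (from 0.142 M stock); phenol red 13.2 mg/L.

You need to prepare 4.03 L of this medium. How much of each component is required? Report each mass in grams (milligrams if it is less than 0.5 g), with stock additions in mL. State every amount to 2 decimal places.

raffinose 41.51 g; dipotassium phosphate 7.37 g; boric acid 91.20 mg; casitone 31.76 g; xylose 24.14 g; L-arginine 104.16 mL; phenol red 53.20 mg

Scale factor relative to 1 L: 4.03.
raffinose: 10.3 g/L × 4.03 L = 41.51 g
dipotassium phosphate: 10.5 mmol/L × 174.2 g/mol × 4.03 L ÷ 1000 = 7.37 g
boric acid: 0.366 mmol/L × 61.83 mg/mmol × 4.03 L = 91.20 mg
casitone: 7.88 g/L × 4.03 L = 31.76 g
xylose: 0.599 g per 100 mL × 4030 mL ÷ 100 = 24.14 g
L-arginine: C1V1 = C2V2 → 3.67 mM × 4030 mL ÷ 142 mM = 104.16 mL
phenol red: 13.2 mg/L × 4.03 L = 53.20 mg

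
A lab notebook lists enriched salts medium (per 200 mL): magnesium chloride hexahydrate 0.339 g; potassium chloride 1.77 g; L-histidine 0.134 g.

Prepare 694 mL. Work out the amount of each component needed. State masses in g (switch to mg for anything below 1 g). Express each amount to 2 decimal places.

magnesium chloride hexahydrate 1.18 g; potassium chloride 6.14 g; L-histidine 464.98 mg

Scale factor = 694 mL / 200 mL = 3.47.
magnesium chloride hexahydrate: 0.339 g × (694 mL / 200 mL) = 1.18 g
potassium chloride: 1.77 g × (694 mL / 200 mL) = 6.14 g
L-histidine: 0.134 g × (694 mL / 200 mL) = 0.46498 g = 464.98 mg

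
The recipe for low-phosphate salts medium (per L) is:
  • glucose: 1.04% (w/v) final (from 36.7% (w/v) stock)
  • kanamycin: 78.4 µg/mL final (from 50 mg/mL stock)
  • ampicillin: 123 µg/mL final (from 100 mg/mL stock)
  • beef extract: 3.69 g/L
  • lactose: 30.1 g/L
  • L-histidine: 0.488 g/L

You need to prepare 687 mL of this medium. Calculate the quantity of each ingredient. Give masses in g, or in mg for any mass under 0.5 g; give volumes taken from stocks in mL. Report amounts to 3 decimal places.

glucose 19.468 mL; kanamycin 1.077 mL; ampicillin 0.845 mL; beef extract 2.535 g; lactose 20.679 g; L-histidine 335.256 mg

Target volume = 687 mL = 0.687 L.
glucose: V = C2·V2/C1 = 1.04% ÷ 36.7% × 687 mL = 19.468 mL
kanamycin: C1V1 = C2V2 → 78.4 µg/mL × 687 mL ÷ 50000 µg/mL = 1.077 mL
ampicillin: dilute stock: 123 µg/mL × 687 mL ÷ 100000 µg/mL = 0.845 mL
beef extract: 3.69 g/L × 0.687 L = 2.535 g
lactose: 30.1 g/L × 0.687 L = 20.679 g
L-histidine: 0.488 g/L × 0.687 L = 0.335256 g = 335.256 mg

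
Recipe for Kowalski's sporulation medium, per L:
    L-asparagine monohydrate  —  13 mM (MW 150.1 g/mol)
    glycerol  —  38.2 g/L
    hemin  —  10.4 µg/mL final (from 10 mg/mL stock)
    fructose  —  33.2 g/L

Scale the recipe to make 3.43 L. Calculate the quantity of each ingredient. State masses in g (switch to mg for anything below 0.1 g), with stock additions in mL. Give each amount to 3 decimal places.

Scale factor relative to 1 L: 3.43.
L-asparagine monohydrate: 13 mmol/L × 150.1 g/mol × 3.43 L ÷ 1000 = 6.693 g
glycerol: 38.2 g/L × 3.43 L = 131.026 g
hemin: dilute stock: 10.4 µg/mL × 3430 mL ÷ 10000 µg/mL = 3.567 mL
fructose: 33.2 g/L × 3.43 L = 113.876 g

L-asparagine monohydrate 6.693 g; glycerol 131.026 g; hemin 3.567 mL; fructose 113.876 g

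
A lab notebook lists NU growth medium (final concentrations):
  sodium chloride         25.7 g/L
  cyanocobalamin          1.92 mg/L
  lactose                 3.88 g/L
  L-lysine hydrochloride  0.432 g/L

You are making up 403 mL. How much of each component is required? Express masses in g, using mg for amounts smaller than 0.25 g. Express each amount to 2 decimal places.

sodium chloride 10.36 g; cyanocobalamin 0.77 mg; lactose 1.56 g; L-lysine hydrochloride 174.10 mg

Target volume = 403 mL = 0.403 L.
sodium chloride: 25.7 g/L × 0.403 L = 10.36 g
cyanocobalamin: 1.92 mg/L × 0.403 L = 0.77 mg
lactose: 3.88 g/L × 0.403 L = 1.56 g
L-lysine hydrochloride: 0.432 g/L × 0.403 L = 0.174096 g = 174.10 mg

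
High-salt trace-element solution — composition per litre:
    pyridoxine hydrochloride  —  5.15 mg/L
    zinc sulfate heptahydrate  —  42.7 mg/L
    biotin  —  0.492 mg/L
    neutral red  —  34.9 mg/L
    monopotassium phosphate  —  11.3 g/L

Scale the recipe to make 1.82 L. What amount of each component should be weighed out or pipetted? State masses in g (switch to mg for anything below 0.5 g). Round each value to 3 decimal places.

pyridoxine hydrochloride 9.373 mg; zinc sulfate heptahydrate 77.714 mg; biotin 0.895 mg; neutral red 63.518 mg; monopotassium phosphate 20.566 g

Scale factor relative to 1 L: 1.82.
pyridoxine hydrochloride: 5.15 mg/L × 1.82 L = 9.373 mg
zinc sulfate heptahydrate: 42.7 mg/L × 1.82 L = 77.714 mg
biotin: 0.492 mg/L × 1.82 L = 0.895 mg
neutral red: 34.9 mg/L × 1.82 L = 63.518 mg
monopotassium phosphate: 11.3 g/L × 1.82 L = 20.566 g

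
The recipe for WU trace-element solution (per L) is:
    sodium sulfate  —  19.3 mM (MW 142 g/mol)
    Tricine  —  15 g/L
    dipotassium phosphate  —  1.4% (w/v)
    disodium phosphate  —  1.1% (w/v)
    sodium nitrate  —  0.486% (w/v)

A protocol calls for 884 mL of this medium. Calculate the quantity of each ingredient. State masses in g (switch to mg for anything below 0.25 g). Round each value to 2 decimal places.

sodium sulfate 2.42 g; Tricine 13.26 g; dipotassium phosphate 12.38 g; disodium phosphate 9.72 g; sodium nitrate 4.30 g

Working volume: 884 mL = 0.884 L.
sodium sulfate: 19.3 mmol/L × 142 g/mol × 0.884 L ÷ 1000 = 2.42 g
Tricine: 15 g/L × 0.884 L = 13.26 g
dipotassium phosphate: 1.4% w/v = 14 g/L → 14 × 0.884 L = 12.38 g
disodium phosphate: 1.1% w/v = 11 g/L → 11 × 0.884 L = 9.72 g
sodium nitrate: 0.486 g per 100 mL × 884 mL ÷ 100 = 4.30 g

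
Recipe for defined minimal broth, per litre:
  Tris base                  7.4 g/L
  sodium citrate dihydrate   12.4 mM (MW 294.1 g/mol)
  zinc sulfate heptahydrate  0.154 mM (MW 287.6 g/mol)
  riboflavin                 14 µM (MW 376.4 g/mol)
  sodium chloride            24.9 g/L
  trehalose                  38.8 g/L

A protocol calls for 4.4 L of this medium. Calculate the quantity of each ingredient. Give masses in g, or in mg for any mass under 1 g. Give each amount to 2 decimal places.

Tris base 32.56 g; sodium citrate dihydrate 16.05 g; zinc sulfate heptahydrate 194.88 mg; riboflavin 23.19 mg; sodium chloride 109.56 g; trehalose 170.72 g

Working volume: 4.4 L.
Tris base: 7.4 g/L × 4.4 L = 32.56 g
sodium citrate dihydrate: 12.4 mmol/L × 294.1 g/mol × 4.4 L ÷ 1000 = 16.05 g
zinc sulfate heptahydrate: 0.154 mmol/L × 287.6 mg/mmol × 4.4 L = 194.88 mg
riboflavin: 14 µmol/L × 376.4 g/mol × 4.4 L ÷ 1000 = 23.19 mg
sodium chloride: 24.9 g/L × 4.4 L = 109.56 g
trehalose: 38.8 g/L × 4.4 L = 170.72 g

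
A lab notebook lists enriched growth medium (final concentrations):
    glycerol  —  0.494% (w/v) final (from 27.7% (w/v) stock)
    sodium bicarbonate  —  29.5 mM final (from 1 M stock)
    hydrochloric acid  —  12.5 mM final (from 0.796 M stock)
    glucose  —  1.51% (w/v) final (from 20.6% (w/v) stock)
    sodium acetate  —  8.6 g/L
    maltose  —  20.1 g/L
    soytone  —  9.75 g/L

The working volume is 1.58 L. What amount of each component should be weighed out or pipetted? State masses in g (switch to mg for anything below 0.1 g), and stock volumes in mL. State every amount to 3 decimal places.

Working volume: 1.58 L.
glycerol: V = C2·V2/C1 = 0.494% ÷ 27.7% × 1580 mL = 28.178 mL
sodium bicarbonate: C1V1 = C2V2 → 29.5 mM × 1580 mL ÷ 1000 mM = 46.610 mL
hydrochloric acid: dilute stock: 12.5 mM × 1580 mL ÷ 796 mM = 24.812 mL
glucose: C1V1 = C2V2 → 1.51% ÷ 20.6% × 1580 mL = 115.816 mL
sodium acetate: 8.6 g/L × 1.58 L = 13.588 g
maltose: 20.1 g/L × 1.58 L = 31.758 g
soytone: 9.75 g/L × 1.58 L = 15.405 g

glycerol 28.178 mL; sodium bicarbonate 46.610 mL; hydrochloric acid 24.812 mL; glucose 115.816 mL; sodium acetate 13.588 g; maltose 31.758 g; soytone 15.405 g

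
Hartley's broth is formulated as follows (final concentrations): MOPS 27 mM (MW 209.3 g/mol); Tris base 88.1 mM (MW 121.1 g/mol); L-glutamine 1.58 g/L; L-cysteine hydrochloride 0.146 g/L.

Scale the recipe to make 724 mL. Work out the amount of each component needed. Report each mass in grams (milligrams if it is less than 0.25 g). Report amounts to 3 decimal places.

MOPS 4.091 g; Tris base 7.724 g; L-glutamine 1.144 g; L-cysteine hydrochloride 105.704 mg

Working volume: 724 mL = 0.724 L.
MOPS: 27 mmol/L × 209.3 g/mol × 0.724 L ÷ 1000 = 4.091 g
Tris base: 88.1 mmol/L × 121.1 g/mol × 0.724 L ÷ 1000 = 7.724 g
L-glutamine: 1.58 g/L × 0.724 L = 1.144 g
L-cysteine hydrochloride: 0.146 g/L × 0.724 L = 0.105704 g = 105.704 mg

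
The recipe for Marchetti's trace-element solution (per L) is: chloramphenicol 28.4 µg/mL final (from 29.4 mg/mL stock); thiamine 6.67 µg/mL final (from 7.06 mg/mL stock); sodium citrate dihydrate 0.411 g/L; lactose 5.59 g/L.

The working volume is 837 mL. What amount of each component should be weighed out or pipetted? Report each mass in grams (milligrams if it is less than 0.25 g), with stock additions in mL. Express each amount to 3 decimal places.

Target volume = 837 mL = 0.837 L.
chloramphenicol: V = C2·V2/C1 = 28.4 µg/mL × 837 mL ÷ 29400 µg/mL = 0.809 mL
thiamine: dilute stock: 6.67 µg/mL × 837 mL ÷ 7060 µg/mL = 0.791 mL
sodium citrate dihydrate: 0.411 g/L × 0.837 L = 0.344 g
lactose: 5.59 g/L × 0.837 L = 4.679 g

chloramphenicol 0.809 mL; thiamine 0.791 mL; sodium citrate dihydrate 0.344 g; lactose 4.679 g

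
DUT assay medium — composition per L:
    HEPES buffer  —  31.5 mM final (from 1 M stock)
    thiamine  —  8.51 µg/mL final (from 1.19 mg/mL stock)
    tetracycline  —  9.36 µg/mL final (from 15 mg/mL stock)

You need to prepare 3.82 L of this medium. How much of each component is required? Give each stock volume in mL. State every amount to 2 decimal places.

Scale factor relative to 1 L: 3.82.
HEPES buffer: V = C2·V2/C1 = 31.5 mM × 3820 mL ÷ 1000 mM = 120.33 mL
thiamine: V = C2·V2/C1 = 8.51 µg/mL × 3820 mL ÷ 1190 µg/mL = 27.32 mL
tetracycline: C1V1 = C2V2 → 9.36 µg/mL × 3820 mL ÷ 15000 µg/mL = 2.38 mL

HEPES buffer 120.33 mL; thiamine 27.32 mL; tetracycline 2.38 mL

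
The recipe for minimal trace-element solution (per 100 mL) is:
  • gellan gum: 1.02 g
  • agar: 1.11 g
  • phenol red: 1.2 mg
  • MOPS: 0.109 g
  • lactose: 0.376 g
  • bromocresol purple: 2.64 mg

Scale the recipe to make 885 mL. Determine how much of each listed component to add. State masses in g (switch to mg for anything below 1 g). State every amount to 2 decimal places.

Ratio of target to recipe volume: 885 / 100 = 8.85.
gellan gum: 1.02 g × (885 mL / 100 mL) = 9.03 g
agar: 1.11 g × (885 mL / 100 mL) = 9.82 g
phenol red: 1.2 mg × (885 mL / 100 mL) = 10.62 mg
MOPS: 0.109 g × (885 mL / 100 mL) = 0.96465 g = 964.65 mg
lactose: 0.376 g × (885 mL / 100 mL) = 3.33 g
bromocresol purple: 2.64 mg × (885 mL / 100 mL) = 23.36 mg

gellan gum 9.03 g; agar 9.82 g; phenol red 10.62 mg; MOPS 964.65 mg; lactose 3.33 g; bromocresol purple 23.36 mg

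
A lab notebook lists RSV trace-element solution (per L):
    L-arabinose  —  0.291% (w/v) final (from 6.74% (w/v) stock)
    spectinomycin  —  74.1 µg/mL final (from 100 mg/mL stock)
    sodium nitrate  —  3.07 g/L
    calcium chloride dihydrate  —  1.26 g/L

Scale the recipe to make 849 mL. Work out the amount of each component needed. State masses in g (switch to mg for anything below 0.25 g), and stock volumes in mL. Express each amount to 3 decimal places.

L-arabinose 36.656 mL; spectinomycin 0.629 mL; sodium nitrate 2.606 g; calcium chloride dihydrate 1.070 g

Target volume = 849 mL = 0.849 L.
L-arabinose: V = C2·V2/C1 = 0.291% ÷ 6.74% × 849 mL = 36.656 mL
spectinomycin: C1V1 = C2V2 → 74.1 µg/mL × 849 mL ÷ 100000 µg/mL = 0.629 mL
sodium nitrate: 3.07 g/L × 0.849 L = 2.606 g
calcium chloride dihydrate: 1.26 g/L × 0.849 L = 1.070 g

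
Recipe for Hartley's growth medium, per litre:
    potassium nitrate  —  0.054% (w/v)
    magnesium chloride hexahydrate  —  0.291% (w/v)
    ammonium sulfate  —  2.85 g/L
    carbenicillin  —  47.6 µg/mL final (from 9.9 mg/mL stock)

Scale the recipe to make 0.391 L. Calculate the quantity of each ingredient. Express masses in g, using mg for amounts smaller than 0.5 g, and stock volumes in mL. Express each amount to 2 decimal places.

Scale factor relative to 1 L: 0.391.
potassium nitrate: 0.054% w/v = 0.54 g/L → 0.54 × 0.391 L = 0.21114 g = 211.14 mg
magnesium chloride hexahydrate: 0.291 g per 100 mL × 391 mL ÷ 100 = 1.14 g
ammonium sulfate: 2.85 g/L × 0.391 L = 1.11 g
carbenicillin: C1V1 = C2V2 → 47.6 µg/mL × 391 mL ÷ 9900 µg/mL = 1.88 mL

potassium nitrate 211.14 mg; magnesium chloride hexahydrate 1.14 g; ammonium sulfate 1.11 g; carbenicillin 1.88 mL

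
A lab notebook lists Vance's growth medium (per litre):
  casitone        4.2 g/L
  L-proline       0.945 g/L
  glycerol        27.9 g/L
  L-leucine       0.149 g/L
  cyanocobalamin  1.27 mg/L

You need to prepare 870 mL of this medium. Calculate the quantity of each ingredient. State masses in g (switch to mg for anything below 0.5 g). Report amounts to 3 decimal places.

Scale factor relative to 1 L: 0.87.
casitone: 4.2 g/L × 0.87 L = 3.654 g
L-proline: 0.945 g/L × 0.87 L = 0.822 g
glycerol: 27.9 g/L × 0.87 L = 24.273 g
L-leucine: 0.149 g/L × 0.87 L = 0.12963 g = 129.630 mg
cyanocobalamin: 1.27 mg/L × 0.87 L = 1.105 mg

casitone 3.654 g; L-proline 0.822 g; glycerol 24.273 g; L-leucine 129.630 mg; cyanocobalamin 1.105 mg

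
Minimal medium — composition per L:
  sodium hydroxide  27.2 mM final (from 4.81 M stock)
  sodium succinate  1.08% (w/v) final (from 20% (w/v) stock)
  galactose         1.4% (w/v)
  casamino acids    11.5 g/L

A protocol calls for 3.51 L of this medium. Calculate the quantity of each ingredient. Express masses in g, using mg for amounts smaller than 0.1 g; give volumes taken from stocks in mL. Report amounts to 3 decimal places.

Scale factor relative to 1 L: 3.51.
sodium hydroxide: C1V1 = C2V2 → 27.2 mM × 3510 mL ÷ 4810 mM = 19.849 mL
sodium succinate: C1V1 = C2V2 → 1.08% ÷ 20% × 3510 mL = 189.540 mL
galactose: 1.4 g per 100 mL × 3510 mL ÷ 100 = 49.140 g
casamino acids: 11.5 g/L × 3.51 L = 40.365 g

sodium hydroxide 19.849 mL; sodium succinate 189.540 mL; galactose 49.140 g; casamino acids 40.365 g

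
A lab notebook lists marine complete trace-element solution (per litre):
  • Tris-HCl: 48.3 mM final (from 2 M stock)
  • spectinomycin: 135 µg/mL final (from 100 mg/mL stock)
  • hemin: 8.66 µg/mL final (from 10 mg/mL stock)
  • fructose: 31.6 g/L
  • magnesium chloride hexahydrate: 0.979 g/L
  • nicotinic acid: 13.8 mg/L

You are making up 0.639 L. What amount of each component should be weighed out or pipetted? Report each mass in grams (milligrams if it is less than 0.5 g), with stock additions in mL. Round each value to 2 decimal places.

Scale factor relative to 1 L: 0.639.
Tris-HCl: C1V1 = C2V2 → 48.3 mM × 639 mL ÷ 2000 mM = 15.43 mL
spectinomycin: C1V1 = C2V2 → 135 µg/mL × 639 mL ÷ 100000 µg/mL = 0.86 mL
hemin: C1V1 = C2V2 → 8.66 µg/mL × 639 mL ÷ 10000 µg/mL = 0.55 mL
fructose: 31.6 g/L × 0.639 L = 20.19 g
magnesium chloride hexahydrate: 0.979 g/L × 0.639 L = 0.63 g
nicotinic acid: 13.8 mg/L × 0.639 L = 8.82 mg

Tris-HCl 15.43 mL; spectinomycin 0.86 mL; hemin 0.55 mL; fructose 20.19 g; magnesium chloride hexahydrate 0.63 g; nicotinic acid 8.82 mg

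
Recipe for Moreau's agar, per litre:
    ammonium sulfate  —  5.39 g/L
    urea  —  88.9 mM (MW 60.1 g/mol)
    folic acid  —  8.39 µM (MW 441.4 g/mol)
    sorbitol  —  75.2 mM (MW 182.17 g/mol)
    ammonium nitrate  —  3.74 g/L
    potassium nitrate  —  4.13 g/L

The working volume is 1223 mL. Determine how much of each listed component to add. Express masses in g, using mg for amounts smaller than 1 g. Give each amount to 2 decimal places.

ammonium sulfate 6.59 g; urea 6.53 g; folic acid 4.53 mg; sorbitol 16.75 g; ammonium nitrate 4.57 g; potassium nitrate 5.05 g

Scale factor relative to 1 L: 1.223.
ammonium sulfate: 5.39 g/L × 1.223 L = 6.59 g
urea: 88.9 mmol/L × 60.1 g/mol × 1.223 L ÷ 1000 = 6.53 g
folic acid: 8.39 µmol/L × 441.4 g/mol × 1.223 L ÷ 1000 = 4.53 mg
sorbitol: 75.2 mmol/L × 182.17 g/mol × 1.223 L ÷ 1000 = 16.75 g
ammonium nitrate: 3.74 g/L × 1.223 L = 4.57 g
potassium nitrate: 4.13 g/L × 1.223 L = 5.05 g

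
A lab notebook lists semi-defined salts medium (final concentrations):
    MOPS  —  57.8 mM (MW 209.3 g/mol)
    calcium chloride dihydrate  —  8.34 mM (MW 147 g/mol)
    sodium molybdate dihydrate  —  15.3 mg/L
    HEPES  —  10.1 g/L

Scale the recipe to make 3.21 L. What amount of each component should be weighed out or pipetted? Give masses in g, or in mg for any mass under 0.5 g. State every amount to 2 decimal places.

MOPS 38.83 g; calcium chloride dihydrate 3.94 g; sodium molybdate dihydrate 49.11 mg; HEPES 32.42 g

Scale factor relative to 1 L: 3.21.
MOPS: 57.8 mmol/L × 209.3 g/mol × 3.21 L ÷ 1000 = 38.83 g
calcium chloride dihydrate: 8.34 mmol/L × 147 g/mol × 3.21 L ÷ 1000 = 3.94 g
sodium molybdate dihydrate: 15.3 mg/L × 3.21 L = 49.11 mg
HEPES: 10.1 g/L × 3.21 L = 32.42 g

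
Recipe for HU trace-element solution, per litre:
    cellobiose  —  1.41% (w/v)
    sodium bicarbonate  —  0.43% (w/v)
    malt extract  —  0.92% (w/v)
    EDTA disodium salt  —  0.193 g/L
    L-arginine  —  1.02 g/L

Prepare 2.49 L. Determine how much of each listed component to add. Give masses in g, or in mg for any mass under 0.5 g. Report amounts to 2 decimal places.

Scale factor relative to 1 L: 2.49.
cellobiose: 1.41 g per 100 mL × 2490 mL ÷ 100 = 35.11 g
sodium bicarbonate: 0.43% w/v = 4.3 g/L → 4.3 × 2.49 L = 10.71 g
malt extract: 0.92 g per 100 mL × 2490 mL ÷ 100 = 22.91 g
EDTA disodium salt: 0.193 g/L × 2.49 L = 0.48057 g = 480.57 mg
L-arginine: 1.02 g/L × 2.49 L = 2.54 g

cellobiose 35.11 g; sodium bicarbonate 10.71 g; malt extract 22.91 g; EDTA disodium salt 480.57 mg; L-arginine 2.54 g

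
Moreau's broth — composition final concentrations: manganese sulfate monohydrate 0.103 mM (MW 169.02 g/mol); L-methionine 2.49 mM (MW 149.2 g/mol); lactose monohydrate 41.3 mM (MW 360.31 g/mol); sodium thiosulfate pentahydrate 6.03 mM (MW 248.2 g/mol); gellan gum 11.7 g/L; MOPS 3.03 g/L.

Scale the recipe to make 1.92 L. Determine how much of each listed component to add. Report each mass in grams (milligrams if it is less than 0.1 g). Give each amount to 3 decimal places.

manganese sulfate monohydrate 33.425 mg; L-methionine 0.713 g; lactose monohydrate 28.571 g; sodium thiosulfate pentahydrate 2.874 g; gellan gum 22.464 g; MOPS 5.818 g

Scale factor relative to 1 L: 1.92.
manganese sulfate monohydrate: 0.103 mmol/L × 169.02 mg/mmol × 1.92 L = 33.425 mg
L-methionine: 2.49 mmol/L × 149.2 g/mol × 1.92 L ÷ 1000 = 0.713 g
lactose monohydrate: 41.3 mmol/L × 360.31 g/mol × 1.92 L ÷ 1000 = 28.571 g
sodium thiosulfate pentahydrate: 6.03 mmol/L × 248.2 g/mol × 1.92 L ÷ 1000 = 2.874 g
gellan gum: 11.7 g/L × 1.92 L = 22.464 g
MOPS: 3.03 g/L × 1.92 L = 5.818 g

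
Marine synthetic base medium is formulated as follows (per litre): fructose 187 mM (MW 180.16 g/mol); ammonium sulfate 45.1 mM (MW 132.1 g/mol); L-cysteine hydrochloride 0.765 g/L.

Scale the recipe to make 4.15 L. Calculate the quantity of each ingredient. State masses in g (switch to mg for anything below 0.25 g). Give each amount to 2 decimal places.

fructose 139.81 g; ammonium sulfate 24.72 g; L-cysteine hydrochloride 3.17 g

Working volume: 4.15 L.
fructose: 187 mmol/L × 180.16 g/mol × 4.15 L ÷ 1000 = 139.81 g
ammonium sulfate: 45.1 mmol/L × 132.1 g/mol × 4.15 L ÷ 1000 = 24.72 g
L-cysteine hydrochloride: 0.765 g/L × 4.15 L = 3.17 g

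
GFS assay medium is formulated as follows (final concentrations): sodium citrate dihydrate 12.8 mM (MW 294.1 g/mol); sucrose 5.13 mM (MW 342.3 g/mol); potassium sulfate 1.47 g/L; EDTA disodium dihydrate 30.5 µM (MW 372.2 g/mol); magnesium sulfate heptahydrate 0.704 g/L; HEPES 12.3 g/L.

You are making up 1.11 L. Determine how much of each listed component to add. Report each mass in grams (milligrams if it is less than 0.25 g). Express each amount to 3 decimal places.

sodium citrate dihydrate 4.179 g; sucrose 1.949 g; potassium sulfate 1.632 g; EDTA disodium dihydrate 12.601 mg; magnesium sulfate heptahydrate 0.781 g; HEPES 13.653 g

Working volume: 1.11 L.
sodium citrate dihydrate: 12.8 mmol/L × 294.1 g/mol × 1.11 L ÷ 1000 = 4.179 g
sucrose: 5.13 mmol/L × 342.3 g/mol × 1.11 L ÷ 1000 = 1.949 g
potassium sulfate: 1.47 g/L × 1.11 L = 1.632 g
EDTA disodium dihydrate: 30.5 µmol/L × 372.2 g/mol × 1.11 L ÷ 1000 = 12.601 mg
magnesium sulfate heptahydrate: 0.704 g/L × 1.11 L = 0.781 g
HEPES: 12.3 g/L × 1.11 L = 13.653 g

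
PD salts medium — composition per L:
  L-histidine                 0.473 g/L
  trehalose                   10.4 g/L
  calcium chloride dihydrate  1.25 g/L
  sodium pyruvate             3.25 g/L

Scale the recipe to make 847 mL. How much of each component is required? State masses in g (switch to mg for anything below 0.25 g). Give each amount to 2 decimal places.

L-histidine 0.40 g; trehalose 8.81 g; calcium chloride dihydrate 1.06 g; sodium pyruvate 2.75 g

Target volume = 847 mL = 0.847 L.
L-histidine: 0.473 g/L × 0.847 L = 0.40 g
trehalose: 10.4 g/L × 0.847 L = 8.81 g
calcium chloride dihydrate: 1.25 g/L × 0.847 L = 1.06 g
sodium pyruvate: 3.25 g/L × 0.847 L = 2.75 g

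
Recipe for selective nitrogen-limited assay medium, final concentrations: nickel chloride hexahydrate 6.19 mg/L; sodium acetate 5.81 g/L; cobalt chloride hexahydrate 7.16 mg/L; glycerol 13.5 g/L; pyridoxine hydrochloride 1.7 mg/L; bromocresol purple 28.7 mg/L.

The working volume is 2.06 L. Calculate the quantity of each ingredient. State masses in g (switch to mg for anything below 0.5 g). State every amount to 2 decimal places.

nickel chloride hexahydrate 12.75 mg; sodium acetate 11.97 g; cobalt chloride hexahydrate 14.75 mg; glycerol 27.81 g; pyridoxine hydrochloride 3.50 mg; bromocresol purple 59.12 mg

Working volume: 2.06 L.
nickel chloride hexahydrate: 6.19 mg/L × 2.06 L = 12.75 mg
sodium acetate: 5.81 g/L × 2.06 L = 11.97 g
cobalt chloride hexahydrate: 7.16 mg/L × 2.06 L = 14.75 mg
glycerol: 13.5 g/L × 2.06 L = 27.81 g
pyridoxine hydrochloride: 1.7 mg/L × 2.06 L = 3.50 mg
bromocresol purple: 28.7 mg/L × 2.06 L = 59.12 mg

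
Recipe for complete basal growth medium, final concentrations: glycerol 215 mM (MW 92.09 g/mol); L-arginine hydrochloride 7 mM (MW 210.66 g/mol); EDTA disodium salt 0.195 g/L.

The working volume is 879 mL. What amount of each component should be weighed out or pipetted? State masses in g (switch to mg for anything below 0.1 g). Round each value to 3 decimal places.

Target volume = 879 mL = 0.879 L.
glycerol: 215 mmol/L × 92.09 g/mol × 0.879 L ÷ 1000 = 17.404 g
L-arginine hydrochloride: 7 mmol/L × 210.66 g/mol × 0.879 L ÷ 1000 = 1.296 g
EDTA disodium salt: 0.195 g/L × 0.879 L = 0.171 g

glycerol 17.404 g; L-arginine hydrochloride 1.296 g; EDTA disodium salt 0.171 g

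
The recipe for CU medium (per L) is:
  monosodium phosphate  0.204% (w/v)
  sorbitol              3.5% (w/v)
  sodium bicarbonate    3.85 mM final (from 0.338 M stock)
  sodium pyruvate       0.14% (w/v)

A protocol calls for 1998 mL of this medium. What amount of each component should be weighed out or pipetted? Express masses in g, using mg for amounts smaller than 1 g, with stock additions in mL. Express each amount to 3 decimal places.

monosodium phosphate 4.076 g; sorbitol 69.930 g; sodium bicarbonate 22.758 mL; sodium pyruvate 2.797 g

Scale factor relative to 1 L: 1.998.
monosodium phosphate: 0.204% w/v = 2.04 g/L → 2.04 × 1.998 L = 4.076 g
sorbitol: 3.5% w/v = 35 g/L → 35 × 1.998 L = 69.930 g
sodium bicarbonate: dilute stock: 3.85 mM × 1998 mL ÷ 338 mM = 22.758 mL
sodium pyruvate: 0.14% w/v = 1.4 g/L → 1.4 × 1.998 L = 2.797 g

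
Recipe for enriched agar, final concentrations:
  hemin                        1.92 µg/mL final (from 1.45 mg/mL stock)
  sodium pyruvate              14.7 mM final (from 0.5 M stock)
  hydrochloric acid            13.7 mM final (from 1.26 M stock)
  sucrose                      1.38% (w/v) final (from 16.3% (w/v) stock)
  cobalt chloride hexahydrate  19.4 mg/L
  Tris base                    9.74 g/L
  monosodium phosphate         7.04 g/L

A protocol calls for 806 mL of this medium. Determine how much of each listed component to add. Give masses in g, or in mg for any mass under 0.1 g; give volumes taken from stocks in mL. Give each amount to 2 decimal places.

hemin 1.07 mL; sodium pyruvate 23.70 mL; hydrochloric acid 8.76 mL; sucrose 68.24 mL; cobalt chloride hexahydrate 15.64 mg; Tris base 7.85 g; monosodium phosphate 5.67 g

Working volume: 806 mL = 0.806 L.
hemin: V = C2·V2/C1 = 1.92 µg/mL × 806 mL ÷ 1450 µg/mL = 1.07 mL
sodium pyruvate: C1V1 = C2V2 → 14.7 mM × 806 mL ÷ 500 mM = 23.70 mL
hydrochloric acid: V = C2·V2/C1 = 13.7 mM × 806 mL ÷ 1260 mM = 8.76 mL
sucrose: V = C2·V2/C1 = 1.38% ÷ 16.3% × 806 mL = 68.24 mL
cobalt chloride hexahydrate: 19.4 mg/L × 0.806 L = 15.64 mg
Tris base: 9.74 g/L × 0.806 L = 7.85 g
monosodium phosphate: 7.04 g/L × 0.806 L = 5.67 g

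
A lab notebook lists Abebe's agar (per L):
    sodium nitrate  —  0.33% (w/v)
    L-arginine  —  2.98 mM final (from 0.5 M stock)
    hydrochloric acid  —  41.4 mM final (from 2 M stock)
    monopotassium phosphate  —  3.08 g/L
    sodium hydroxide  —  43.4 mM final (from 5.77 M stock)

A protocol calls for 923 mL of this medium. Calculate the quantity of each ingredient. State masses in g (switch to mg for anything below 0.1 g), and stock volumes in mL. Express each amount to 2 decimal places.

sodium nitrate 3.05 g; L-arginine 5.50 mL; hydrochloric acid 19.11 mL; monopotassium phosphate 2.84 g; sodium hydroxide 6.94 mL

Scale factor relative to 1 L: 0.923.
sodium nitrate: 0.33 g per 100 mL × 923 mL ÷ 100 = 3.05 g
L-arginine: C1V1 = C2V2 → 2.98 mM × 923 mL ÷ 500 mM = 5.50 mL
hydrochloric acid: dilute stock: 41.4 mM × 923 mL ÷ 2000 mM = 19.11 mL
monopotassium phosphate: 3.08 g/L × 0.923 L = 2.84 g
sodium hydroxide: dilute stock: 43.4 mM × 923 mL ÷ 5770 mM = 6.94 mL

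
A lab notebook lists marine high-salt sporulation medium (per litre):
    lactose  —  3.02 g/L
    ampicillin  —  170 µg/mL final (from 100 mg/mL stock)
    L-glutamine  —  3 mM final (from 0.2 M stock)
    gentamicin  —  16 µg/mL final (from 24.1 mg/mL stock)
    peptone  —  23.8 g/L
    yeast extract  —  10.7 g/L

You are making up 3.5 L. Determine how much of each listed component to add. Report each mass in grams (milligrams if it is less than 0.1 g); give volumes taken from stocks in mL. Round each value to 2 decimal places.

lactose 10.57 g; ampicillin 5.95 mL; L-glutamine 52.50 mL; gentamicin 2.32 mL; peptone 83.30 g; yeast extract 37.45 g

Scale factor relative to 1 L: 3.5.
lactose: 3.02 g/L × 3.5 L = 10.57 g
ampicillin: C1V1 = C2V2 → 170 µg/mL × 3500 mL ÷ 100000 µg/mL = 5.95 mL
L-glutamine: dilute stock: 3 mM × 3500 mL ÷ 200 mM = 52.50 mL
gentamicin: V = C2·V2/C1 = 16 µg/mL × 3500 mL ÷ 24100 µg/mL = 2.32 mL
peptone: 23.8 g/L × 3.5 L = 83.30 g
yeast extract: 10.7 g/L × 3.5 L = 37.45 g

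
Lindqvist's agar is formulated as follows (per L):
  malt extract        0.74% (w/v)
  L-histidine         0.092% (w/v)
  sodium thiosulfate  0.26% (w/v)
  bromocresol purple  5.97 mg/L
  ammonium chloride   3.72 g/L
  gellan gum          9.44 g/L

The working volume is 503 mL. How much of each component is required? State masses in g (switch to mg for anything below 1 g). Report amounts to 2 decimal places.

malt extract 3.72 g; L-histidine 462.76 mg; sodium thiosulfate 1.31 g; bromocresol purple 3.00 mg; ammonium chloride 1.87 g; gellan gum 4.75 g

Working volume: 503 mL = 0.503 L.
malt extract: 0.74 g per 100 mL × 503 mL ÷ 100 = 3.72 g
L-histidine: 0.092% w/v = 0.92 g/L → 0.92 × 0.503 L = 0.46276 g = 462.76 mg
sodium thiosulfate: 0.26 g per 100 mL × 503 mL ÷ 100 = 1.31 g
bromocresol purple: 5.97 mg/L × 0.503 L = 3.00 mg
ammonium chloride: 3.72 g/L × 0.503 L = 1.87 g
gellan gum: 9.44 g/L × 0.503 L = 4.75 g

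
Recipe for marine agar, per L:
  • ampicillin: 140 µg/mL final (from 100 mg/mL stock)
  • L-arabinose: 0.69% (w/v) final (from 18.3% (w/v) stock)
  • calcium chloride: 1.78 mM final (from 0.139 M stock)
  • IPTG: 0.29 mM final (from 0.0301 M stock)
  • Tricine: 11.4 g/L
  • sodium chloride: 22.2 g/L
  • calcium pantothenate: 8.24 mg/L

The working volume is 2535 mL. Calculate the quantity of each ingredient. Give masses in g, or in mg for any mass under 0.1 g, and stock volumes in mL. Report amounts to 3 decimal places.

ampicillin 3.549 mL; L-arabinose 95.582 mL; calcium chloride 32.463 mL; IPTG 24.424 mL; Tricine 28.899 g; sodium chloride 56.277 g; calcium pantothenate 20.888 mg

Working volume: 2535 mL = 2.535 L.
ampicillin: C1V1 = C2V2 → 140 µg/mL × 2535 mL ÷ 100000 µg/mL = 3.549 mL
L-arabinose: C1V1 = C2V2 → 0.69% ÷ 18.3% × 2535 mL = 95.582 mL
calcium chloride: V = C2·V2/C1 = 1.78 mM × 2535 mL ÷ 139 mM = 32.463 mL
IPTG: C1V1 = C2V2 → 0.29 mM × 2535 mL ÷ 30.1 mM = 24.424 mL
Tricine: 11.4 g/L × 2.535 L = 28.899 g
sodium chloride: 22.2 g/L × 2.535 L = 56.277 g
calcium pantothenate: 8.24 mg/L × 2.535 L = 20.888 mg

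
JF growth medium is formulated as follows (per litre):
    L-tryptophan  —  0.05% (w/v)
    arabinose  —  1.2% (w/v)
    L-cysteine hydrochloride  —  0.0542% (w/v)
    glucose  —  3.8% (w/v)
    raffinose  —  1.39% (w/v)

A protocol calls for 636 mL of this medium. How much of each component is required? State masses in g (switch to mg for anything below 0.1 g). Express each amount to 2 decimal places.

L-tryptophan 0.32 g; arabinose 7.63 g; L-cysteine hydrochloride 0.34 g; glucose 24.17 g; raffinose 8.84 g

Working volume: 636 mL = 0.636 L.
L-tryptophan: 0.05% w/v = 0.5 g/L → 0.5 × 0.636 L = 0.32 g
arabinose: 1.2% w/v = 12 g/L → 12 × 0.636 L = 7.63 g
L-cysteine hydrochloride: 0.0542% w/v = 0.542 g/L → 0.542 × 0.636 L = 0.34 g
glucose: 3.8% w/v = 38 g/L → 38 × 0.636 L = 24.17 g
raffinose: 1.39 g per 100 mL × 636 mL ÷ 100 = 8.84 g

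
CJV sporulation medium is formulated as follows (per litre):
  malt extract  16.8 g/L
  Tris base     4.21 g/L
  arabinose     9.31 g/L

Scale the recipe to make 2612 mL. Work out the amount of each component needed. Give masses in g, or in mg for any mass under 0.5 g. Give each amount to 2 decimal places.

Target volume = 2612 mL = 2.612 L.
malt extract: 16.8 g/L × 2.612 L = 43.88 g
Tris base: 4.21 g/L × 2.612 L = 11.00 g
arabinose: 9.31 g/L × 2.612 L = 24.32 g

malt extract 43.88 g; Tris base 11.00 g; arabinose 24.32 g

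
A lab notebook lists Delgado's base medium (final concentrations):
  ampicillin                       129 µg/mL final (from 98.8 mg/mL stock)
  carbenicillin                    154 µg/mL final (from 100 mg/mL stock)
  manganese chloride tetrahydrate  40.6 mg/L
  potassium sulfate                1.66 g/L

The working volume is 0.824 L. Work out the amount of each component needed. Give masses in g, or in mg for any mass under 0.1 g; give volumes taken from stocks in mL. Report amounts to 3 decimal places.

Working volume: 0.824 L.
ampicillin: C1V1 = C2V2 → 129 µg/mL × 824 mL ÷ 98800 µg/mL = 1.076 mL
carbenicillin: V = C2·V2/C1 = 154 µg/mL × 824 mL ÷ 100000 µg/mL = 1.269 mL
manganese chloride tetrahydrate: 40.6 mg/L × 0.824 L = 33.454 mg
potassium sulfate: 1.66 g/L × 0.824 L = 1.368 g

ampicillin 1.076 mL; carbenicillin 1.269 mL; manganese chloride tetrahydrate 33.454 mg; potassium sulfate 1.368 g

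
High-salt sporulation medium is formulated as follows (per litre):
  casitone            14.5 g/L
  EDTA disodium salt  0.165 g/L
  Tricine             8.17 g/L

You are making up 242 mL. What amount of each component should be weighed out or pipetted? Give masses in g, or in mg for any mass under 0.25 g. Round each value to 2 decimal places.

Scale factor relative to 1 L: 0.242.
casitone: 14.5 g/L × 0.242 L = 3.51 g
EDTA disodium salt: 0.165 g/L × 0.242 L = 0.03993 g = 39.93 mg
Tricine: 8.17 g/L × 0.242 L = 1.98 g

casitone 3.51 g; EDTA disodium salt 39.93 mg; Tricine 1.98 g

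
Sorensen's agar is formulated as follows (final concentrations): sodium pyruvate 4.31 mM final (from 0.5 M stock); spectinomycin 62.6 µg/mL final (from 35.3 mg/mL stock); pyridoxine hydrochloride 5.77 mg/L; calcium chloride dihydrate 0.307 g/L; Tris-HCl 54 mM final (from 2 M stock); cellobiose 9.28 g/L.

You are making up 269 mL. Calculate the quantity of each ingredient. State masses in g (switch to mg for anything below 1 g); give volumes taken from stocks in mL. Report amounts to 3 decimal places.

sodium pyruvate 2.319 mL; spectinomycin 0.477 mL; pyridoxine hydrochloride 1.552 mg; calcium chloride dihydrate 82.583 mg; Tris-HCl 7.263 mL; cellobiose 2.496 g

Target volume = 269 mL = 0.269 L.
sodium pyruvate: dilute stock: 4.31 mM × 269 mL ÷ 500 mM = 2.319 mL
spectinomycin: V = C2·V2/C1 = 62.6 µg/mL × 269 mL ÷ 35300 µg/mL = 0.477 mL
pyridoxine hydrochloride: 5.77 mg/L × 0.269 L = 1.552 mg
calcium chloride dihydrate: 0.307 g/L × 0.269 L = 0.082583 g = 82.583 mg
Tris-HCl: C1V1 = C2V2 → 54 mM × 269 mL ÷ 2000 mM = 7.263 mL
cellobiose: 9.28 g/L × 0.269 L = 2.496 g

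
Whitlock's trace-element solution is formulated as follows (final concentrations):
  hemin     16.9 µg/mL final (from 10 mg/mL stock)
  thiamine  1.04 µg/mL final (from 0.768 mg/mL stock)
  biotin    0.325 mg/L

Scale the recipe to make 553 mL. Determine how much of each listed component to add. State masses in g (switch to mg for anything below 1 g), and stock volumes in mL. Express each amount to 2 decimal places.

hemin 0.93 mL; thiamine 0.75 mL; biotin 0.18 mg

Working volume: 553 mL = 0.553 L.
hemin: dilute stock: 16.9 µg/mL × 553 mL ÷ 10000 µg/mL = 0.93 mL
thiamine: V = C2·V2/C1 = 1.04 µg/mL × 553 mL ÷ 768 µg/mL = 0.75 mL
biotin: 0.325 mg/L × 0.553 L = 0.18 mg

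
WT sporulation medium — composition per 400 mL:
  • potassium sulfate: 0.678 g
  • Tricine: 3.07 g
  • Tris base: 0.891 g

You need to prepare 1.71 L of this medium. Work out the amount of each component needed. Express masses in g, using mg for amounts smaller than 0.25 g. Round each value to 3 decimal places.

Ratio of target to recipe volume: 1710 / 400 = 4.275.
potassium sulfate: 0.678 g × (1710 mL / 400 mL) = 2.898 g
Tricine: 3.07 g × (1710 mL / 400 mL) = 13.124 g
Tris base: 0.891 g × (1710 mL / 400 mL) = 3.809 g

potassium sulfate 2.898 g; Tricine 13.124 g; Tris base 3.809 g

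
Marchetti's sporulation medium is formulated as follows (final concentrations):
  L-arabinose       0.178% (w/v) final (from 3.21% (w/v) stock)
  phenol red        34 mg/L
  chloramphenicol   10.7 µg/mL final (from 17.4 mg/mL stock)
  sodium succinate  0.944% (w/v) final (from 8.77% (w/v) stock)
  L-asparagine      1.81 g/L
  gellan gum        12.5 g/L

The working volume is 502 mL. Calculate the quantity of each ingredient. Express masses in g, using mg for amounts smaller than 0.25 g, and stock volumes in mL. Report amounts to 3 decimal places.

L-arabinose 27.837 mL; phenol red 17.068 mg; chloramphenicol 0.309 mL; sodium succinate 54.035 mL; L-asparagine 0.909 g; gellan gum 6.275 g

Working volume: 502 mL = 0.502 L.
L-arabinose: C1V1 = C2V2 → 0.178% ÷ 3.21% × 502 mL = 27.837 mL
phenol red: 34 mg/L × 0.502 L = 17.068 mg
chloramphenicol: dilute stock: 10.7 µg/mL × 502 mL ÷ 17400 µg/mL = 0.309 mL
sodium succinate: C1V1 = C2V2 → 0.944% ÷ 8.77% × 502 mL = 54.035 mL
L-asparagine: 1.81 g/L × 0.502 L = 0.909 g
gellan gum: 12.5 g/L × 0.502 L = 6.275 g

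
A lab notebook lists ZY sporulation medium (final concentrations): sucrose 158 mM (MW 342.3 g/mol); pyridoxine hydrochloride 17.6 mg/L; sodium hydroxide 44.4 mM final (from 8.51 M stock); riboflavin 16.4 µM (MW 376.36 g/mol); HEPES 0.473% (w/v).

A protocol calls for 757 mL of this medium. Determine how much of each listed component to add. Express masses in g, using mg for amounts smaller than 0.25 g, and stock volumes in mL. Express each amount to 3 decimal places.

sucrose 40.941 g; pyridoxine hydrochloride 13.323 mg; sodium hydroxide 3.950 mL; riboflavin 4.672 mg; HEPES 3.581 g

Working volume: 757 mL = 0.757 L.
sucrose: 158 mmol/L × 342.3 g/mol × 0.757 L ÷ 1000 = 40.941 g
pyridoxine hydrochloride: 17.6 mg/L × 0.757 L = 13.323 mg
sodium hydroxide: C1V1 = C2V2 → 44.4 mM × 757 mL ÷ 8510 mM = 3.950 mL
riboflavin: 16.4 µmol/L × 376.36 g/mol × 0.757 L ÷ 1000 = 4.672 mg
HEPES: 0.473 g per 100 mL × 757 mL ÷ 100 = 3.581 g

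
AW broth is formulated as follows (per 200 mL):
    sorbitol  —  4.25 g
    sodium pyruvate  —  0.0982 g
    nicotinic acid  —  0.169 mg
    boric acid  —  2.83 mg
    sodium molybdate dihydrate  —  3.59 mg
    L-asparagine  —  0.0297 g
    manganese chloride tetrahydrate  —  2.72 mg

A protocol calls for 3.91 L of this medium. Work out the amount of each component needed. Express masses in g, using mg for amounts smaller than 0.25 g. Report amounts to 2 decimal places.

sorbitol 83.09 g; sodium pyruvate 1.92 g; nicotinic acid 3.30 mg; boric acid 55.33 mg; sodium molybdate dihydrate 70.18 mg; L-asparagine 0.58 g; manganese chloride tetrahydrate 53.18 mg

Ratio of target to recipe volume: 3910 / 200 = 19.55.
sorbitol: 4.25 g × (3910 mL / 200 mL) = 83.09 g
sodium pyruvate: 0.0982 g × (3910 mL / 200 mL) = 1.92 g
nicotinic acid: 0.169 mg × (3910 mL / 200 mL) = 3.30 mg
boric acid: 2.83 mg × (3910 mL / 200 mL) = 55.33 mg
sodium molybdate dihydrate: 3.59 mg × (3910 mL / 200 mL) = 70.18 mg
L-asparagine: 0.0297 g × (3910 mL / 200 mL) = 0.58 g
manganese chloride tetrahydrate: 2.72 mg × (3910 mL / 200 mL) = 53.18 mg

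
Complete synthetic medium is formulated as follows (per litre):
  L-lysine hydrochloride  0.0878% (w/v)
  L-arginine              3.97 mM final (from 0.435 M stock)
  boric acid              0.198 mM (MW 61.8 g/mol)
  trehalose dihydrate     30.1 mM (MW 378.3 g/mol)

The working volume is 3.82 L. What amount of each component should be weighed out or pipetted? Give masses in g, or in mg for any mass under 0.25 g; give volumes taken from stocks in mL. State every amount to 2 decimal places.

L-lysine hydrochloride 3.35 g; L-arginine 34.86 mL; boric acid 46.74 mg; trehalose dihydrate 43.50 g

Scale factor relative to 1 L: 3.82.
L-lysine hydrochloride: 0.0878% w/v = 0.878 g/L → 0.878 × 3.82 L = 3.35 g
L-arginine: dilute stock: 3.97 mM × 3820 mL ÷ 435 mM = 34.86 mL
boric acid: 0.198 mmol/L × 61.8 mg/mmol × 3.82 L = 46.74 mg
trehalose dihydrate: 30.1 mmol/L × 378.3 g/mol × 3.82 L ÷ 1000 = 43.50 g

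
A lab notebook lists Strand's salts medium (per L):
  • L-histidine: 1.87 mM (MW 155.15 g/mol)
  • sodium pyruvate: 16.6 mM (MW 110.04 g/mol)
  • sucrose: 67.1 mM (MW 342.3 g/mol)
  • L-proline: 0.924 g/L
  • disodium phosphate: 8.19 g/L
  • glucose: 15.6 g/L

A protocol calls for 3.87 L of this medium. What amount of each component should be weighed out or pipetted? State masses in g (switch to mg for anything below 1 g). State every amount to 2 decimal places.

L-histidine 1.12 g; sodium pyruvate 7.07 g; sucrose 88.89 g; L-proline 3.58 g; disodium phosphate 31.70 g; glucose 60.37 g

Scale factor relative to 1 L: 3.87.
L-histidine: 1.87 mmol/L × 155.15 g/mol × 3.87 L ÷ 1000 = 1.12 g
sodium pyruvate: 16.6 mmol/L × 110.04 g/mol × 3.87 L ÷ 1000 = 7.07 g
sucrose: 67.1 mmol/L × 342.3 g/mol × 3.87 L ÷ 1000 = 88.89 g
L-proline: 0.924 g/L × 3.87 L = 3.58 g
disodium phosphate: 8.19 g/L × 3.87 L = 31.70 g
glucose: 15.6 g/L × 3.87 L = 60.37 g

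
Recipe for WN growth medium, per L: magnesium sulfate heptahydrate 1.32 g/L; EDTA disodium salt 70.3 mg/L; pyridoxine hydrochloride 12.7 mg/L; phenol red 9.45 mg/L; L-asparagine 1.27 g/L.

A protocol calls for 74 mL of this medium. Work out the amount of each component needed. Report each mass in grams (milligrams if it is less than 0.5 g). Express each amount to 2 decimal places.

Working volume: 74 mL = 0.074 L.
magnesium sulfate heptahydrate: 1.32 g/L × 0.074 L = 0.09768 g = 97.68 mg
EDTA disodium salt: 70.3 mg/L × 0.074 L = 5.20 mg
pyridoxine hydrochloride: 12.7 mg/L × 0.074 L = 0.94 mg
phenol red: 9.45 mg/L × 0.074 L = 0.70 mg
L-asparagine: 1.27 g/L × 0.074 L = 0.09398 g = 93.98 mg

magnesium sulfate heptahydrate 97.68 mg; EDTA disodium salt 5.20 mg; pyridoxine hydrochloride 0.94 mg; phenol red 0.70 mg; L-asparagine 93.98 mg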